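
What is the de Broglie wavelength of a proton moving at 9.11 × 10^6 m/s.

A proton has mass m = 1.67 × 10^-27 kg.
4.36 × 10^-14 m

Using the de Broglie relation λ = h/(mv):

λ = h/(mv)
λ = (6.626 × 10^-34 J·s) / (1.67 × 10^-27 kg × 9.11 × 10^6 m/s)
λ = 4.36 × 10^-14 m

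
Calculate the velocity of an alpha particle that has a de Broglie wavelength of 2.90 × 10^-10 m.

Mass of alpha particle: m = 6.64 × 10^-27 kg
3.44 × 10^2 m/s

From the de Broglie relation λ = h/(mv), we solve for v:

v = h/(mλ)
v = (6.626 × 10^-34 J·s) / (6.64 × 10^-27 kg × 2.90 × 10^-10 m)
v = 3.44 × 10^2 m/s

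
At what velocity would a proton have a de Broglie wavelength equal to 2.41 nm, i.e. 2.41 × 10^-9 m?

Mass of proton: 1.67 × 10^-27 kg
1.65 × 10^2 m/s

From λ = h/(mv), solve for v:

v = h/(mλ)
v = (6.626 × 10^-34 J·s) / (1.67 × 10^-27 kg × 2.41 × 10^-9 m)
v = 1.65 × 10^2 m/s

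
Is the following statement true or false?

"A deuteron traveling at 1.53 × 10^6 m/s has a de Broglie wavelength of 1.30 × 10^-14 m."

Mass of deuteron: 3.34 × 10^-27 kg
False

The claim is incorrect.

Using λ = h/(mv):
λ = (6.626 × 10^-34 J·s) / (3.34 × 10^-27 kg × 1.53 × 10^6 m/s)
λ = 1.30 × 10^-13 m

The actual wavelength differs from the claimed 1.30 × 10^-14 m.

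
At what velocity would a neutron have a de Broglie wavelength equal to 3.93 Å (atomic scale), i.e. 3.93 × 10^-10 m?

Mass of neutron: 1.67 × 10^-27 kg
1.01 × 10^3 m/s

From λ = h/(mv), solve for v:

v = h/(mλ)
v = (6.626 × 10^-34 J·s) / (1.67 × 10^-27 kg × 3.93 × 10^-10 m)
v = 1.01 × 10^3 m/s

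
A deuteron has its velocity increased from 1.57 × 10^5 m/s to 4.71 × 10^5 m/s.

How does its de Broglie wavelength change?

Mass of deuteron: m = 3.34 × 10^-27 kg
The wavelength decreases by a factor of 3.

Using λ = h/(mv):

Initial wavelength: λ₁ = h/(mv₁) = 1.26 × 10^-12 m
Final wavelength: λ₂ = h/(mv₂) = 4.21 × 10^-13 m

Since λ ∝ 1/v, when velocity increases by a factor of 3, the wavelength decreases by a factor of 3.

λ₂/λ₁ = v₁/v₂ = 1/3

The wavelength decreases by a factor of 3.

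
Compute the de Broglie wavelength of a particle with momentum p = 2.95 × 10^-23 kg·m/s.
2.25 × 10^-11 m

Using the de Broglie relation λ = h/p:

λ = h/p
λ = (6.626 × 10^-34 J·s) / (2.95 × 10^-23 kg·m/s)
λ = 2.25 × 10^-11 m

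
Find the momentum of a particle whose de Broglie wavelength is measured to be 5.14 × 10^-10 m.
1.29 × 10^-24 kg·m/s

From the de Broglie relation λ = h/p, we solve for p:

p = h/λ
p = (6.626 × 10^-34 J·s) / (5.14 × 10^-10 m)
p = 1.29 × 10^-24 kg·m/s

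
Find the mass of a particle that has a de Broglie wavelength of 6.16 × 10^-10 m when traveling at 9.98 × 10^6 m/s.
1.08 × 10^-31 kg

From the de Broglie relation λ = h/(mv), we solve for m:

m = h/(λv)
m = (6.626 × 10^-34 J·s) / (6.16 × 10^-10 m × 9.98 × 10^6 m/s)
m = 1.08 × 10^-31 kg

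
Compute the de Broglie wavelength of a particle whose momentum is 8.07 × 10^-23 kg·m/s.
8.21 × 10^-12 m

Using the de Broglie relation λ = h/p:

λ = h/p
λ = (6.626 × 10^-34 J·s) / (8.07 × 10^-23 kg·m/s)
λ = 8.21 × 10^-12 m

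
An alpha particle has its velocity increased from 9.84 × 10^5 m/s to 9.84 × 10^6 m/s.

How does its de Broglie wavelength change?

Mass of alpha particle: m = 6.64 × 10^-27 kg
The wavelength decreases by a factor of 10.

Using λ = h/(mv):

Initial wavelength: λ₁ = h/(mv₁) = 1.01 × 10^-13 m
Final wavelength: λ₂ = h/(mv₂) = 1.01 × 10^-14 m

Since λ ∝ 1/v, when velocity increases by a factor of 10, the wavelength decreases by a factor of 10.

λ₂/λ₁ = v₁/v₂ = 1/10

The wavelength decreases by a factor of 10.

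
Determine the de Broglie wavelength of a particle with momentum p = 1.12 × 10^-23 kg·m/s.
5.92 × 10^-11 m

Using the de Broglie relation λ = h/p:

λ = h/p
λ = (6.626 × 10^-34 J·s) / (1.12 × 10^-23 kg·m/s)
λ = 5.92 × 10^-11 m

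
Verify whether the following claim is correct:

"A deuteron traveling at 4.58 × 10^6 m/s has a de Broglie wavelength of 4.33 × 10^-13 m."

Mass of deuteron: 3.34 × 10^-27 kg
False

The claim is incorrect.

Using λ = h/(mv):
λ = (6.626 × 10^-34 J·s) / (3.34 × 10^-27 kg × 4.58 × 10^6 m/s)
λ = 4.33 × 10^-14 m

The actual wavelength differs from the claimed 4.33 × 10^-13 m.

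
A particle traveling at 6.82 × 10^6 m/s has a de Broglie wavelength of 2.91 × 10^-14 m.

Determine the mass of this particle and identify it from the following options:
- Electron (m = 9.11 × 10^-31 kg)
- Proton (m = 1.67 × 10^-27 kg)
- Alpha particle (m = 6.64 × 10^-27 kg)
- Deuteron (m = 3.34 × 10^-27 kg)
The particle is a deuteron.

From λ = h/(mv), solve for mass:

m = h/(λv)
m = (6.626 × 10^-34 J·s) / (2.91 × 10^-14 m × 6.82 × 10^6 m/s)
m = 3.34 × 10^-27 kg

Comparing with the listed masses, this is closest to a deuteron.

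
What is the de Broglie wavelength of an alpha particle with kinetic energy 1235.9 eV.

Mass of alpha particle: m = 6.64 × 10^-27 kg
4.09 × 10^-13 m

Using λ = h/√(2mKE):

First convert KE to Joules: KE = 1235.9 eV = 1.980 × 10^-16 J

λ = h/√(2mKE)
λ = (6.626 × 10^-34 J·s) / √(2 × 6.64 × 10^-27 kg × 1.980 × 10^-16 J)
λ = 4.09 × 10^-13 m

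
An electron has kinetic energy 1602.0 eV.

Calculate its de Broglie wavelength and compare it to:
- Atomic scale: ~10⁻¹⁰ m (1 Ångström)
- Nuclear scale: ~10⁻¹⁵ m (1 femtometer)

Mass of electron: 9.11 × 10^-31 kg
λ = 3.06 × 10^-11 m, which is between nuclear and atomic scales.

Using λ = h/√(2mKE):

KE = 1602.0 eV = 2.567 × 10^-16 J

λ = h/√(2mKE)
λ = (6.626 × 10^-34 J·s) / √(2 × 9.11 × 10^-31 kg × 2.567 × 10^-16 J)
λ = 3.06 × 10^-11 m

Comparison:
- Atomic scale (10⁻¹⁰ m): λ is 0.31× this size
- Nuclear scale (10⁻¹⁵ m): λ is 3.1e+04× this size

The wavelength is between nuclear and atomic scales.

This wavelength is appropriate for probing atomic structure but too large for nuclear physics experiments.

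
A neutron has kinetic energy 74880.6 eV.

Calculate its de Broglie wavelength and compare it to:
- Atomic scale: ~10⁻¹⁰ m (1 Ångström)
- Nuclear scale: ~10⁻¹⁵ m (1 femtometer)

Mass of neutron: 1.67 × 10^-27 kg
λ = 1.05 × 10^-13 m, which is between nuclear and atomic scales.

Using λ = h/√(2mKE):

KE = 74880.6 eV = 1.200 × 10^-14 J

λ = h/√(2mKE)
λ = (6.626 × 10^-34 J·s) / √(2 × 1.67 × 10^-27 kg × 1.200 × 10^-14 J)
λ = 1.05 × 10^-13 m

Comparison:
- Atomic scale (10⁻¹⁰ m): λ is 0.001× this size
- Nuclear scale (10⁻¹⁵ m): λ is 1e+02× this size

The wavelength is between nuclear and atomic scales.

This wavelength is appropriate for probing atomic structure but too large for nuclear physics experiments.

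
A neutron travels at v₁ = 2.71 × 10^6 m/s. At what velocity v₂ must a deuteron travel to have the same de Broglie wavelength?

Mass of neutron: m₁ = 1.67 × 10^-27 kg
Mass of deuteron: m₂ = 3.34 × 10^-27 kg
v₂ = 1.36 × 10^6 m/s

For equal de Broglie wavelengths: λ₁ = λ₂

h/(m₁v₁) = h/(m₂v₂)
m₁v₁ = m₂v₂
v₂ = v₁ · (m₁/m₂)

v₂ = 2.71 × 10^6 m/s × (1.67 × 10^-27 kg / 3.34 × 10^-27 kg)
v₂ = 1.36 × 10^6 m/s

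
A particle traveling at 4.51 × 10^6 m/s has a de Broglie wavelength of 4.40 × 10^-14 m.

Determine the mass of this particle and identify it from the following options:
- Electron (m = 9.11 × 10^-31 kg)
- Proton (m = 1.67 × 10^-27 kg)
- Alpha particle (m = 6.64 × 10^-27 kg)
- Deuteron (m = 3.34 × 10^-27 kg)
The particle is a deuteron.

From λ = h/(mv), solve for mass:

m = h/(λv)
m = (6.626 × 10^-34 J·s) / (4.40 × 10^-14 m × 4.51 × 10^6 m/s)
m = 3.34 × 10^-27 kg

Comparing with the listed masses, this is closest to a deuteron.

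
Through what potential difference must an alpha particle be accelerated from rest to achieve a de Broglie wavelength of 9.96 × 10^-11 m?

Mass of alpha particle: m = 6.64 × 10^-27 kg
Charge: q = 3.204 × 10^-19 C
1.04 × 10^-2 V

From λ = h/√(2mqV), we solve for V:

λ² = h²/(2mqV)
V = h²/(2mqλ²)
V = (6.626 × 10^-34 J·s)² / (2 × 6.64 × 10^-27 kg × 3.204 × 10^-19 C × (9.96 × 10^-11 m)²)
V = 1.04 × 10^-2 V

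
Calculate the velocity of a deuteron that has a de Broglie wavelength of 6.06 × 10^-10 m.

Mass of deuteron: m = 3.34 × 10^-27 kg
3.27 × 10^2 m/s

From the de Broglie relation λ = h/(mv), we solve for v:

v = h/(mλ)
v = (6.626 × 10^-34 J·s) / (3.34 × 10^-27 kg × 6.06 × 10^-10 m)
v = 3.27 × 10^2 m/s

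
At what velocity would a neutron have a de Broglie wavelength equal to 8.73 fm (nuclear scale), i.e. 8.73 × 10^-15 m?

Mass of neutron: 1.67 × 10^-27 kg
4.54 × 10^7 m/s

From λ = h/(mv), solve for v:

v = h/(mλ)
v = (6.626 × 10^-34 J·s) / (1.67 × 10^-27 kg × 8.73 × 10^-15 m)
v = 4.54 × 10^7 m/s

Note: This velocity is 15.2% of the speed of light, so relativistic corrections would be needed for a more accurate calculation.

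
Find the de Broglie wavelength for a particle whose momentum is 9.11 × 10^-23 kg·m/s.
7.27 × 10^-12 m

Using the de Broglie relation λ = h/p:

λ = h/p
λ = (6.626 × 10^-34 J·s) / (9.11 × 10^-23 kg·m/s)
λ = 7.27 × 10^-12 m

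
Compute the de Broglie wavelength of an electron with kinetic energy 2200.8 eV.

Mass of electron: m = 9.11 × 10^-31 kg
2.61 × 10^-11 m

Using λ = h/√(2mKE):

First convert KE to Joules: KE = 2200.8 eV = 3.526 × 10^-16 J

λ = h/√(2mKE)
λ = (6.626 × 10^-34 J·s) / √(2 × 9.11 × 10^-31 kg × 3.526 × 10^-16 J)
λ = 2.61 × 10^-11 m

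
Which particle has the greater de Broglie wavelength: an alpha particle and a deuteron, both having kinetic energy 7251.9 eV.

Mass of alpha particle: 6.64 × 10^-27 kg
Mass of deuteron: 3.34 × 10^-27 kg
The deuteron has the longer wavelength.

Using λ = h/√(2mKE):

For alpha particle: λ₁ = h/√(2m₁KE) = 1.69 × 10^-13 m
For deuteron: λ₂ = h/√(2m₂KE) = 2.38 × 10^-13 m

Since λ ∝ 1/√m at constant kinetic energy, the lighter particle has the longer wavelength.

The deuteron has the longer de Broglie wavelength.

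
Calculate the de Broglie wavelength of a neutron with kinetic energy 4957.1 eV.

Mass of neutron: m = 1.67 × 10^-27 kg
4.07 × 10^-13 m

Using λ = h/√(2mKE):

First convert KE to Joules: KE = 4957.1 eV = 7.942 × 10^-16 J

λ = h/√(2mKE)
λ = (6.626 × 10^-34 J·s) / √(2 × 1.67 × 10^-27 kg × 7.942 × 10^-16 J)
λ = 4.07 × 10^-13 m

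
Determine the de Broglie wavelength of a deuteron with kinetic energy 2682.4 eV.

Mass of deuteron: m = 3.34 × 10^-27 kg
3.91 × 10^-13 m

Using λ = h/√(2mKE):

First convert KE to Joules: KE = 2682.4 eV = 4.298 × 10^-16 J

λ = h/√(2mKE)
λ = (6.626 × 10^-34 J·s) / √(2 × 3.34 × 10^-27 kg × 4.298 × 10^-16 J)
λ = 3.91 × 10^-13 m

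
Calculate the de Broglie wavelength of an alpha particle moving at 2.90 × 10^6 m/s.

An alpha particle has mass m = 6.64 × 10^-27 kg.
3.44 × 10^-14 m

Using the de Broglie relation λ = h/(mv):

λ = h/(mv)
λ = (6.626 × 10^-34 J·s) / (6.64 × 10^-27 kg × 2.90 × 10^6 m/s)
λ = 3.44 × 10^-14 m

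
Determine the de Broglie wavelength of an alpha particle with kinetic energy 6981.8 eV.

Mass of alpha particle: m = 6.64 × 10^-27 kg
1.72 × 10^-13 m

Using λ = h/√(2mKE):

First convert KE to Joules: KE = 6981.8 eV = 1.119 × 10^-15 J

λ = h/√(2mKE)
λ = (6.626 × 10^-34 J·s) / √(2 × 6.64 × 10^-27 kg × 1.119 × 10^-15 J)
λ = 1.72 × 10^-13 m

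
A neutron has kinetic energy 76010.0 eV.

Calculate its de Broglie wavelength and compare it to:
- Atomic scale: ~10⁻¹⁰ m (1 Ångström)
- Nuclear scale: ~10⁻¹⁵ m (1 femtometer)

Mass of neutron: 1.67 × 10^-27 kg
λ = 1.04 × 10^-13 m, which is between nuclear and atomic scales.

Using λ = h/√(2mKE):

KE = 76010.0 eV = 1.218 × 10^-14 J

λ = h/√(2mKE)
λ = (6.626 × 10^-34 J·s) / √(2 × 1.67 × 10^-27 kg × 1.218 × 10^-14 J)
λ = 1.04 × 10^-13 m

Comparison:
- Atomic scale (10⁻¹⁰ m): λ is 0.001× this size
- Nuclear scale (10⁻¹⁵ m): λ is 1e+02× this size

The wavelength is between nuclear and atomic scales.

This wavelength is appropriate for probing atomic structure but too large for nuclear physics experiments.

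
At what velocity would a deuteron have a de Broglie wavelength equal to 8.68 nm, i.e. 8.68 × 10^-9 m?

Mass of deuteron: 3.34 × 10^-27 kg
2.29 × 10^1 m/s

From λ = h/(mv), solve for v:

v = h/(mλ)
v = (6.626 × 10^-34 J·s) / (3.34 × 10^-27 kg × 8.68 × 10^-9 m)
v = 2.29 × 10^1 m/s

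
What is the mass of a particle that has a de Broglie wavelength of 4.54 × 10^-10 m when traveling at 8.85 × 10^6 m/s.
1.65 × 10^-31 kg

From the de Broglie relation λ = h/(mv), we solve for m:

m = h/(λv)
m = (6.626 × 10^-34 J·s) / (4.54 × 10^-10 m × 8.85 × 10^6 m/s)
m = 1.65 × 10^-31 kg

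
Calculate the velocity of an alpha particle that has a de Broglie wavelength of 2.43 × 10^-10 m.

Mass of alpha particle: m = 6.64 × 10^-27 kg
4.11 × 10^2 m/s

From the de Broglie relation λ = h/(mv), we solve for v:

v = h/(mλ)
v = (6.626 × 10^-34 J·s) / (6.64 × 10^-27 kg × 2.43 × 10^-10 m)
v = 4.11 × 10^2 m/s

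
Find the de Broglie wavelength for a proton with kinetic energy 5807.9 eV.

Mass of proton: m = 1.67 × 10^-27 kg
3.76 × 10^-13 m

Using λ = h/√(2mKE):

First convert KE to Joules: KE = 5807.9 eV = 9.305 × 10^-16 J

λ = h/√(2mKE)
λ = (6.626 × 10^-34 J·s) / √(2 × 1.67 × 10^-27 kg × 9.305 × 10^-16 J)
λ = 3.76 × 10^-13 m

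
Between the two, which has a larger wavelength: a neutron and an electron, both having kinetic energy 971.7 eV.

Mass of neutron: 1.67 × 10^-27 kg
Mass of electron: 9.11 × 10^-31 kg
The electron has the longer wavelength.

Using λ = h/√(2mKE):

For neutron: λ₁ = h/√(2m₁KE) = 9.19 × 10^-13 m
For electron: λ₂ = h/√(2m₂KE) = 3.93 × 10^-11 m

Since λ ∝ 1/√m at constant kinetic energy, the lighter particle has the longer wavelength.

The electron has the longer de Broglie wavelength.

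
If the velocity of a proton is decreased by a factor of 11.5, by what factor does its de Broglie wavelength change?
The wavelength increases by a factor of 11.5.

From λ = h/(mv), the wavelength is inversely proportional to velocity:

λ ∝ 1/v

If v → v/11.5, then λ → 11.5λ

When velocity is decreased by a factor of 11.5, the wavelength increases by a factor of 11.5.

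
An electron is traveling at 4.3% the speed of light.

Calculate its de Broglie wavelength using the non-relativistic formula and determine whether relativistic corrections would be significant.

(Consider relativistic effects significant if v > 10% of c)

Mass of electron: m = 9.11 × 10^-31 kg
No, relativistic corrections are not needed.

Using the non-relativistic de Broglie formula λ = h/(mv):

v = 4.3% × c = 1.289 × 10^7 m/s

λ = h/(mv)
λ = (6.626 × 10^-34 J·s) / (9.11 × 10^-31 kg × 1.289 × 10^7 m/s)
λ = 5.64 × 10^-11 m

Since v = 4.3% of c < 10% of c, relativistic corrections are NOT significant and this non-relativistic result is a good approximation.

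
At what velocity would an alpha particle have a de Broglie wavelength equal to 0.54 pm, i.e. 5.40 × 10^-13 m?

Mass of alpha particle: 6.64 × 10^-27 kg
1.85 × 10^5 m/s

From λ = h/(mv), solve for v:

v = h/(mλ)
v = (6.626 × 10^-34 J·s) / (6.64 × 10^-27 kg × 5.40 × 10^-13 m)
v = 1.85 × 10^5 m/s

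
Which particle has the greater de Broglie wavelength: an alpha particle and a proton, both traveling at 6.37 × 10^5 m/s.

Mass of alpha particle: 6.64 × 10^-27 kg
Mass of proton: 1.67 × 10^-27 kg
The proton has the longer wavelength.

Using λ = h/(mv), since both particles have the same velocity, the wavelength depends only on mass.

For alpha particle: λ₁ = h/(m₁v) = 1.57 × 10^-13 m
For proton: λ₂ = h/(m₂v) = 6.23 × 10^-13 m

Since λ ∝ 1/m at constant velocity, the lighter particle has the longer wavelength.

The proton has the longer de Broglie wavelength.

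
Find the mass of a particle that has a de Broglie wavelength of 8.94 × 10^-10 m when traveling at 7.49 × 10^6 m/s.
9.90 × 10^-32 kg

From the de Broglie relation λ = h/(mv), we solve for m:

m = h/(λv)
m = (6.626 × 10^-34 J·s) / (8.94 × 10^-10 m × 7.49 × 10^6 m/s)
m = 9.90 × 10^-32 kg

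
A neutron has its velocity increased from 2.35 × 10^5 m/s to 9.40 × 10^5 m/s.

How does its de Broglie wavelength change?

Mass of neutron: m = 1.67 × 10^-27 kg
The wavelength decreases by a factor of 4.

Using λ = h/(mv):

Initial wavelength: λ₁ = h/(mv₁) = 1.69 × 10^-12 m
Final wavelength: λ₂ = h/(mv₂) = 4.22 × 10^-13 m

Since λ ∝ 1/v, when velocity increases by a factor of 4, the wavelength decreases by a factor of 4.

λ₂/λ₁ = v₁/v₂ = 1/4

The wavelength decreases by a factor of 4.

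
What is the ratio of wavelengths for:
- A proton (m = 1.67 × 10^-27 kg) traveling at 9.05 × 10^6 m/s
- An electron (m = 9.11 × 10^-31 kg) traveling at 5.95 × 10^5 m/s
λ₁/λ₂ = 3.59 × 10^-5

Using λ = h/(mv):

λ₁ = h/(m₁v₁) = 4.38 × 10^-14 m
λ₂ = h/(m₂v₂) = 1.22 × 10^-9 m

Ratio λ₁/λ₂ = (m₂v₂)/(m₁v₁)
         = (9.11 × 10^-31 kg × 5.95 × 10^5 m/s) / (1.67 × 10^-27 kg × 9.05 × 10^6 m/s)
         = 3.59 × 10^-5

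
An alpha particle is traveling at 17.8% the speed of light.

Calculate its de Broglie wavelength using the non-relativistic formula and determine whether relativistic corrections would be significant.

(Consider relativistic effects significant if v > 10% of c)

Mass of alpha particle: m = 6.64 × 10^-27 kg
Yes, relativistic corrections are needed.

Using the non-relativistic de Broglie formula λ = h/(mv):

v = 17.8% × c = 5.336 × 10^7 m/s

λ = h/(mv)
λ = (6.626 × 10^-34 J·s) / (6.64 × 10^-27 kg × 5.336 × 10^7 m/s)
λ = 1.87 × 10^-15 m

Since v = 17.8% of c > 10% of c, relativistic corrections ARE significant and the actual wavelength would differ from this non-relativistic estimate.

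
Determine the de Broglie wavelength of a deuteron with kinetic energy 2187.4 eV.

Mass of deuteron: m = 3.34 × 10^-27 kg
4.33 × 10^-13 m

Using λ = h/√(2mKE):

First convert KE to Joules: KE = 2187.4 eV = 3.505 × 10^-16 J

λ = h/√(2mKE)
λ = (6.626 × 10^-34 J·s) / √(2 × 3.34 × 10^-27 kg × 3.505 × 10^-16 J)
λ = 4.33 × 10^-13 m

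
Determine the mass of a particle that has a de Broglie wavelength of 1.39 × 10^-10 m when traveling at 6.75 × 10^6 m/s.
7.06 × 10^-31 kg

From the de Broglie relation λ = h/(mv), we solve for m:

m = h/(λv)
m = (6.626 × 10^-34 J·s) / (1.39 × 10^-10 m × 6.75 × 10^6 m/s)
m = 7.06 × 10^-31 kg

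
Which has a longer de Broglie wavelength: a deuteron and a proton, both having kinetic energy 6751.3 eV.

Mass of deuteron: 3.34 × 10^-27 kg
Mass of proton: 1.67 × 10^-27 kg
The proton has the longer wavelength.

Using λ = h/√(2mKE):

For deuteron: λ₁ = h/√(2m₁KE) = 2.46 × 10^-13 m
For proton: λ₂ = h/√(2m₂KE) = 3.49 × 10^-13 m

Since λ ∝ 1/√m at constant kinetic energy, the lighter particle has the longer wavelength.

The proton has the longer de Broglie wavelength.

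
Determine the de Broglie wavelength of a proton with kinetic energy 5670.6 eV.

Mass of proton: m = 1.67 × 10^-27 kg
3.80 × 10^-13 m

Using λ = h/√(2mKE):

First convert KE to Joules: KE = 5670.6 eV = 9.085 × 10^-16 J

λ = h/√(2mKE)
λ = (6.626 × 10^-34 J·s) / √(2 × 1.67 × 10^-27 kg × 9.085 × 10^-16 J)
λ = 3.80 × 10^-13 m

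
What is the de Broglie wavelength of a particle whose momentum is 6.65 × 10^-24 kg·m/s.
9.96 × 10^-11 m

Using the de Broglie relation λ = h/p:

λ = h/p
λ = (6.626 × 10^-34 J·s) / (6.65 × 10^-24 kg·m/s)
λ = 9.96 × 10^-11 m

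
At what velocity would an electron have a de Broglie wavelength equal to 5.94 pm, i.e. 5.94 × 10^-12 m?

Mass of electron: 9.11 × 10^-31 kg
1.22 × 10^8 m/s

From λ = h/(mv), solve for v:

v = h/(mλ)
v = (6.626 × 10^-34 J·s) / (9.11 × 10^-31 kg × 5.94 × 10^-12 m)
v = 1.22 × 10^8 m/s

Note: This velocity is 40.8% of the speed of light, so relativistic corrections would be needed for a more accurate calculation.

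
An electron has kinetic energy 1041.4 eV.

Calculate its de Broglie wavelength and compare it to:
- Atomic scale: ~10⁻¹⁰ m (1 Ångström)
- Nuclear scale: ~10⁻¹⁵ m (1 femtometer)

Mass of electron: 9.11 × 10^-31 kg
λ = 3.80 × 10^-11 m, which is between nuclear and atomic scales.

Using λ = h/√(2mKE):

KE = 1041.4 eV = 1.669 × 10^-16 J

λ = h/√(2mKE)
λ = (6.626 × 10^-34 J·s) / √(2 × 9.11 × 10^-31 kg × 1.669 × 10^-16 J)
λ = 3.80 × 10^-11 m

Comparison:
- Atomic scale (10⁻¹⁰ m): λ is 0.38× this size
- Nuclear scale (10⁻¹⁵ m): λ is 3.8e+04× this size

The wavelength is between nuclear and atomic scales.

This wavelength is appropriate for probing atomic structure but too large for nuclear physics experiments.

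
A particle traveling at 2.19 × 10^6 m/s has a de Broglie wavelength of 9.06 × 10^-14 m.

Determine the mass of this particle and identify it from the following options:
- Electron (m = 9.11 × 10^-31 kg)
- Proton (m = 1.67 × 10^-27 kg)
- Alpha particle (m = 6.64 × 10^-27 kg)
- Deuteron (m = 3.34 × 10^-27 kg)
The particle is a deuteron.

From λ = h/(mv), solve for mass:

m = h/(λv)
m = (6.626 × 10^-34 J·s) / (9.06 × 10^-14 m × 2.19 × 10^6 m/s)
m = 3.34 × 10^-27 kg

Comparing with the listed masses, this is closest to a deuteron.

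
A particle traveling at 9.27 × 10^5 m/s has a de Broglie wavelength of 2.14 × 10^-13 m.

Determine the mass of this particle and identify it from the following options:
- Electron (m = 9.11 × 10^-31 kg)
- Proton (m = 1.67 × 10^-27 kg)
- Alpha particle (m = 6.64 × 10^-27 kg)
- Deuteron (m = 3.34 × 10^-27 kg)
The particle is a deuteron.

From λ = h/(mv), solve for mass:

m = h/(λv)
m = (6.626 × 10^-34 J·s) / (2.14 × 10^-13 m × 9.27 × 10^5 m/s)
m = 3.34 × 10^-27 kg

Comparing with the listed masses, this is closest to a deuteron.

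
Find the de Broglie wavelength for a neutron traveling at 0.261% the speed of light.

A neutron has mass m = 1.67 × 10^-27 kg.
5.07 × 10^-13 m

Using the de Broglie relation λ = h/(mv):

v = 0.261% × c = 7.825 × 10^5 m/s

λ = h/(mv)
λ = (6.626 × 10^-34 J·s) / (1.67 × 10^-27 kg × 7.825 × 10^5 m/s)
λ = 5.07 × 10^-13 m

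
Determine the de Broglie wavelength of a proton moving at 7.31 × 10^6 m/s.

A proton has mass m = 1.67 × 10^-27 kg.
5.43 × 10^-14 m

Using the de Broglie relation λ = h/(mv):

λ = h/(mv)
λ = (6.626 × 10^-34 J·s) / (1.67 × 10^-27 kg × 7.31 × 10^6 m/s)
λ = 5.43 × 10^-14 m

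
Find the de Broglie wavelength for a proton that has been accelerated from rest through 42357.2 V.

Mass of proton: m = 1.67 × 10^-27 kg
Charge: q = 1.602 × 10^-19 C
1.39 × 10^-13 m

When a particle is accelerated through voltage V, it gains kinetic energy KE = qV.

The de Broglie wavelength is then λ = h/√(2mqV):

λ = h/√(2mqV)
λ = (6.626 × 10^-34 J·s) / √(2 × 1.67 × 10^-27 kg × 1.602 × 10^-19 C × 42357.2 V)
λ = 1.39 × 10^-13 m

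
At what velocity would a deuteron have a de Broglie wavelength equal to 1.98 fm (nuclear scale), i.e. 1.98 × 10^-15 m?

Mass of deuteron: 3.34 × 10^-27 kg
1.00 × 10^8 m/s

From λ = h/(mv), solve for v:

v = h/(mλ)
v = (6.626 × 10^-34 J·s) / (3.34 × 10^-27 kg × 1.98 × 10^-15 m)
v = 1.00 × 10^8 m/s

Note: This velocity is 33.4% of the speed of light, so relativistic corrections would be needed for a more accurate calculation.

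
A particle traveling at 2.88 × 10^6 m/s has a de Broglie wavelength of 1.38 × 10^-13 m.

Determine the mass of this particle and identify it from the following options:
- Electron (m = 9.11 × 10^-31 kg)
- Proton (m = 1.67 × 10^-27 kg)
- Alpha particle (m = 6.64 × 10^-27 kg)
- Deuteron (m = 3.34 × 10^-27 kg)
The particle is a proton.

From λ = h/(mv), solve for mass:

m = h/(λv)
m = (6.626 × 10^-34 J·s) / (1.38 × 10^-13 m × 2.88 × 10^6 m/s)
m = 1.67 × 10^-27 kg

Comparing with the listed masses, this is closest to a proton.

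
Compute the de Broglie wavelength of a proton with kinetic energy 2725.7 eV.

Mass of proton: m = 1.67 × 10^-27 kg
5.49 × 10^-13 m

Using λ = h/√(2mKE):

First convert KE to Joules: KE = 2725.7 eV = 4.367 × 10^-16 J

λ = h/√(2mKE)
λ = (6.626 × 10^-34 J·s) / √(2 × 1.67 × 10^-27 kg × 4.367 × 10^-16 J)
λ = 5.49 × 10^-13 m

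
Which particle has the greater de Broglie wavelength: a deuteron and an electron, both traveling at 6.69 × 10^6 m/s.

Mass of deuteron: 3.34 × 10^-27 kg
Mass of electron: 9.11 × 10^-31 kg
The electron has the longer wavelength.

Using λ = h/(mv), since both particles have the same velocity, the wavelength depends only on mass.

For deuteron: λ₁ = h/(m₁v) = 2.97 × 10^-14 m
For electron: λ₂ = h/(m₂v) = 1.09 × 10^-10 m

Since λ ∝ 1/m at constant velocity, the lighter particle has the longer wavelength.

The electron has the longer de Broglie wavelength.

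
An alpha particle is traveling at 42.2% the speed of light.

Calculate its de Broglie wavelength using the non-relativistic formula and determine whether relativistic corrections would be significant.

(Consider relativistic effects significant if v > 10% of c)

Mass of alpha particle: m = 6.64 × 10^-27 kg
Yes, relativistic corrections are needed.

Using the non-relativistic de Broglie formula λ = h/(mv):

v = 42.2% × c = 1.265 × 10^8 m/s

λ = h/(mv)
λ = (6.626 × 10^-34 J·s) / (6.64 × 10^-27 kg × 1.265 × 10^8 m/s)
λ = 7.89 × 10^-16 m

Since v = 42.2% of c > 10% of c, relativistic corrections ARE significant and the actual wavelength would differ from this non-relativistic estimate.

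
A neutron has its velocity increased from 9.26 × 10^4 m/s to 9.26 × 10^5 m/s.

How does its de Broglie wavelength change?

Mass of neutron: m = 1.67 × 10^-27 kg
The wavelength decreases by a factor of 10.

Using λ = h/(mv):

Initial wavelength: λ₁ = h/(mv₁) = 4.28 × 10^-12 m
Final wavelength: λ₂ = h/(mv₂) = 4.28 × 10^-13 m

Since λ ∝ 1/v, when velocity increases by a factor of 10, the wavelength decreases by a factor of 10.

λ₂/λ₁ = v₁/v₂ = 1/10

The wavelength decreases by a factor of 10.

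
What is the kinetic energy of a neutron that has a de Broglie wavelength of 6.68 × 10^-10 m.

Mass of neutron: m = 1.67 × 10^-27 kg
2.95 × 10^-22 J (or 1.84 × 10^-3 eV)

From λ = h/√(2mKE), we solve for KE:

λ² = h²/(2mKE)
KE = h²/(2mλ²)
KE = (6.626 × 10^-34 J·s)² / (2 × 1.67 × 10^-27 kg × (6.68 × 10^-10 m)²)
KE = 2.95 × 10^-22 J
KE = 1.84 × 10^-3 eV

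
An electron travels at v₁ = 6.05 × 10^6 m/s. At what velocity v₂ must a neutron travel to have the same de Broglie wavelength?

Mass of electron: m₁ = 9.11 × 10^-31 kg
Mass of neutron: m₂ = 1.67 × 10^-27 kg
v₂ = 3.30 × 10^3 m/s

For equal de Broglie wavelengths: λ₁ = λ₂

h/(m₁v₁) = h/(m₂v₂)
m₁v₁ = m₂v₂
v₂ = v₁ · (m₁/m₂)

v₂ = 6.05 × 10^6 m/s × (9.11 × 10^-31 kg / 1.67 × 10^-27 kg)
v₂ = 3.30 × 10^3 m/s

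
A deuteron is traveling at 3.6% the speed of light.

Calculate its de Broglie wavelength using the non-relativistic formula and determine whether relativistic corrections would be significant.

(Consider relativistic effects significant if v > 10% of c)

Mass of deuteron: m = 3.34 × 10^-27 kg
No, relativistic corrections are not needed.

Using the non-relativistic de Broglie formula λ = h/(mv):

v = 3.6% × c = 1.079 × 10^7 m/s

λ = h/(mv)
λ = (6.626 × 10^-34 J·s) / (3.34 × 10^-27 kg × 1.079 × 10^7 m/s)
λ = 1.84 × 10^-14 m

Since v = 3.6% of c < 10% of c, relativistic corrections are NOT significant and this non-relativistic result is a good approximation.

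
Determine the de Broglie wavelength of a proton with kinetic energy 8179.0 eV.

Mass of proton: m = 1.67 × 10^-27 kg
3.17 × 10^-13 m

Using λ = h/√(2mKE):

First convert KE to Joules: KE = 8179.0 eV = 1.310 × 10^-15 J

λ = h/√(2mKE)
λ = (6.626 × 10^-34 J·s) / √(2 × 1.67 × 10^-27 kg × 1.310 × 10^-15 J)
λ = 3.17 × 10^-13 m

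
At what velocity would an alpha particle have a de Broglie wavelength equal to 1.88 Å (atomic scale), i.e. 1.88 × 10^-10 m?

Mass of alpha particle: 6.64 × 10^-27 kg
5.31 × 10^2 m/s

From λ = h/(mv), solve for v:

v = h/(mλ)
v = (6.626 × 10^-34 J·s) / (6.64 × 10^-27 kg × 1.88 × 10^-10 m)
v = 5.31 × 10^2 m/s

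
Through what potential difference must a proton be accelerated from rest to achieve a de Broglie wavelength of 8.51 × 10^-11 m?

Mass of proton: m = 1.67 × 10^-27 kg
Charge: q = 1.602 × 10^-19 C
1.13 × 10^-1 V

From λ = h/√(2mqV), we solve for V:

λ² = h²/(2mqV)
V = h²/(2mqλ²)
V = (6.626 × 10^-34 J·s)² / (2 × 1.67 × 10^-27 kg × 1.602 × 10^-19 C × (8.51 × 10^-11 m)²)
V = 1.13 × 10^-1 V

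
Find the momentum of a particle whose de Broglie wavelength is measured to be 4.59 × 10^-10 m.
1.44 × 10^-24 kg·m/s

From the de Broglie relation λ = h/p, we solve for p:

p = h/λ
p = (6.626 × 10^-34 J·s) / (4.59 × 10^-10 m)
p = 1.44 × 10^-24 kg·m/s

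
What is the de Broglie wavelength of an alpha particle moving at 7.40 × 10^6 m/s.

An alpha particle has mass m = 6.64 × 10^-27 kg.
1.35 × 10^-14 m

Using the de Broglie relation λ = h/(mv):

λ = h/(mv)
λ = (6.626 × 10^-34 J·s) / (6.64 × 10^-27 kg × 7.40 × 10^6 m/s)
λ = 1.35 × 10^-14 m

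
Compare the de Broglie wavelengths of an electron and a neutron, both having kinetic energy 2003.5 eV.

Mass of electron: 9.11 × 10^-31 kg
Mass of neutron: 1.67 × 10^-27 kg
The electron has the longer wavelength.

Using λ = h/√(2mKE):

For electron: λ₁ = h/√(2m₁KE) = 2.74 × 10^-11 m
For neutron: λ₂ = h/√(2m₂KE) = 6.40 × 10^-13 m

Since λ ∝ 1/√m at constant kinetic energy, the lighter particle has the longer wavelength.

The electron has the longer de Broglie wavelength.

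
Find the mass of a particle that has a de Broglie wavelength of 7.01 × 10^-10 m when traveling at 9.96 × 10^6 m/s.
9.49 × 10^-32 kg

From the de Broglie relation λ = h/(mv), we solve for m:

m = h/(λv)
m = (6.626 × 10^-34 J·s) / (7.01 × 10^-10 m × 9.96 × 10^6 m/s)
m = 9.49 × 10^-32 kg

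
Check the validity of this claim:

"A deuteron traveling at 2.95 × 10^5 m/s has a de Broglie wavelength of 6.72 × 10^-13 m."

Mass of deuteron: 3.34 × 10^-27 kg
True

The claim is correct.

Using λ = h/(mv):
λ = (6.626 × 10^-34 J·s) / (3.34 × 10^-27 kg × 2.95 × 10^5 m/s)
λ = 6.72 × 10^-13 m

This matches the claimed value.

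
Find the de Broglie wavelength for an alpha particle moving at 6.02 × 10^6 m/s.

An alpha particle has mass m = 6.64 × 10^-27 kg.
1.66 × 10^-14 m

Using the de Broglie relation λ = h/(mv):

λ = h/(mv)
λ = (6.626 × 10^-34 J·s) / (6.64 × 10^-27 kg × 6.02 × 10^6 m/s)
λ = 1.66 × 10^-14 m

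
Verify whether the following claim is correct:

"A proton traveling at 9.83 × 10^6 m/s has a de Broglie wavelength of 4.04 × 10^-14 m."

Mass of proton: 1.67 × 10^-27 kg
True

The claim is correct.

Using λ = h/(mv):
λ = (6.626 × 10^-34 J·s) / (1.67 × 10^-27 kg × 9.83 × 10^6 m/s)
λ = 4.04 × 10^-14 m

This matches the claimed value.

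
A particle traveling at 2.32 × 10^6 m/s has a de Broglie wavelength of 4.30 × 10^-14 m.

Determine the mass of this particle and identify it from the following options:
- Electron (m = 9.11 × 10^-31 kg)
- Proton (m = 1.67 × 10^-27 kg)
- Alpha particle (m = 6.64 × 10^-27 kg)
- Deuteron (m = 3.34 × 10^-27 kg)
The particle is an alpha particle.

From λ = h/(mv), solve for mass:

m = h/(λv)
m = (6.626 × 10^-34 J·s) / (4.30 × 10^-14 m × 2.32 × 10^6 m/s)
m = 6.64 × 10^-27 kg

Comparing with the listed masses, this is closest to an alpha particle.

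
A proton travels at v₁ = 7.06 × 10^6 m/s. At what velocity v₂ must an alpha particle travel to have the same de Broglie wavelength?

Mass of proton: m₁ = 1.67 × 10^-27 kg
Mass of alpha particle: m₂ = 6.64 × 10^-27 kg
v₂ = 1.78 × 10^6 m/s

For equal de Broglie wavelengths: λ₁ = λ₂

h/(m₁v₁) = h/(m₂v₂)
m₁v₁ = m₂v₂
v₂ = v₁ · (m₁/m₂)

v₂ = 7.06 × 10^6 m/s × (1.67 × 10^-27 kg / 6.64 × 10^-27 kg)
v₂ = 1.78 × 10^6 m/s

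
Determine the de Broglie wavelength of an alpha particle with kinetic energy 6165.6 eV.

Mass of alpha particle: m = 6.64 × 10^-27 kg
1.83 × 10^-13 m

Using λ = h/√(2mKE):

First convert KE to Joules: KE = 6165.6 eV = 9.878 × 10^-16 J

λ = h/√(2mKE)
λ = (6.626 × 10^-34 J·s) / √(2 × 6.64 × 10^-27 kg × 9.878 × 10^-16 J)
λ = 1.83 × 10^-13 m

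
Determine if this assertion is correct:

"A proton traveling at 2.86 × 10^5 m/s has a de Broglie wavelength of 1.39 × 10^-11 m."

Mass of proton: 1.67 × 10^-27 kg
False

The claim is incorrect.

Using λ = h/(mv):
λ = (6.626 × 10^-34 J·s) / (1.67 × 10^-27 kg × 2.86 × 10^5 m/s)
λ = 1.39 × 10^-12 m

The actual wavelength differs from the claimed 1.39 × 10^-11 m.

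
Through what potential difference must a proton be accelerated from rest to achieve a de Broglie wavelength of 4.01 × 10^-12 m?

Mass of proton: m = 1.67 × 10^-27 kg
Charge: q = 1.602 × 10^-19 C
51.0 V

From λ = h/√(2mqV), we solve for V:

λ² = h²/(2mqV)
V = h²/(2mqλ²)
V = (6.626 × 10^-34 J·s)² / (2 × 1.67 × 10^-27 kg × 1.602 × 10^-19 C × (4.01 × 10^-12 m)²)
V = 51.0 V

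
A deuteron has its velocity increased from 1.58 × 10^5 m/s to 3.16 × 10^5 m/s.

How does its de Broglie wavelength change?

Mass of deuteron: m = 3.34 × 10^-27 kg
The wavelength decreases by a factor of 2.

Using λ = h/(mv):

Initial wavelength: λ₁ = h/(mv₁) = 1.26 × 10^-12 m
Final wavelength: λ₂ = h/(mv₂) = 6.28 × 10^-13 m

Since λ ∝ 1/v, when velocity increases by a factor of 2, the wavelength decreases by a factor of 2.

λ₂/λ₁ = v₁/v₂ = 1/2

The wavelength decreases by a factor of 2.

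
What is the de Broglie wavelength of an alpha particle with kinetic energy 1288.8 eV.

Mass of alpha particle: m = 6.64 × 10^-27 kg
4.00 × 10^-13 m

Using λ = h/√(2mKE):

First convert KE to Joules: KE = 1288.8 eV = 2.065 × 10^-16 J

λ = h/√(2mKE)
λ = (6.626 × 10^-34 J·s) / √(2 × 6.64 × 10^-27 kg × 2.065 × 10^-16 J)
λ = 4.00 × 10^-13 m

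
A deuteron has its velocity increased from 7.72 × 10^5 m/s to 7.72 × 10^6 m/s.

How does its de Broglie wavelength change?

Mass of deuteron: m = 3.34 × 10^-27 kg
The wavelength decreases by a factor of 10.

Using λ = h/(mv):

Initial wavelength: λ₁ = h/(mv₁) = 2.57 × 10^-13 m
Final wavelength: λ₂ = h/(mv₂) = 2.57 × 10^-14 m

Since λ ∝ 1/v, when velocity increases by a factor of 10, the wavelength decreases by a factor of 10.

λ₂/λ₁ = v₁/v₂ = 1/10

The wavelength decreases by a factor of 10.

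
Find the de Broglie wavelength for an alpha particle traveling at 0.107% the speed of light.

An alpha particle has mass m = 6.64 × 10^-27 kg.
3.11 × 10^-13 m

Using the de Broglie relation λ = h/(mv):

v = 0.107% × c = 3.208 × 10^5 m/s

λ = h/(mv)
λ = (6.626 × 10^-34 J·s) / (6.64 × 10^-27 kg × 3.208 × 10^5 m/s)
λ = 3.11 × 10^-13 m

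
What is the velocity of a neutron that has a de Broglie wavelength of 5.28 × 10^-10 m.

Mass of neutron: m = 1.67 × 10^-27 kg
7.51 × 10^2 m/s

From the de Broglie relation λ = h/(mv), we solve for v:

v = h/(mλ)
v = (6.626 × 10^-34 J·s) / (1.67 × 10^-27 kg × 5.28 × 10^-10 m)
v = 7.51 × 10^2 m/s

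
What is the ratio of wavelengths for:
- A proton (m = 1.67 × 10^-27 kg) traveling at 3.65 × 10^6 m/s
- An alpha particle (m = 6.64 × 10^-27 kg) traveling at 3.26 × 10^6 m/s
λ₁/λ₂ = 3.55

Using λ = h/(mv):

λ₁ = h/(m₁v₁) = 1.09 × 10^-13 m
λ₂ = h/(m₂v₂) = 3.06 × 10^-14 m

Ratio λ₁/λ₂ = (m₂v₂)/(m₁v₁)
         = (6.64 × 10^-27 kg × 3.26 × 10^6 m/s) / (1.67 × 10^-27 kg × 3.65 × 10^6 m/s)
         = 3.55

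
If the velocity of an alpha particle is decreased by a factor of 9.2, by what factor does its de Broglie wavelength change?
The wavelength increases by a factor of 9.2.

From λ = h/(mv), the wavelength is inversely proportional to velocity:

λ ∝ 1/v

If v → v/9.2, then λ → 9.2λ

When velocity is decreased by a factor of 9.2, the wavelength increases by a factor of 9.2.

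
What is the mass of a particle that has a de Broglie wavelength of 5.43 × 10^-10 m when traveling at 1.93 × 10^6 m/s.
6.32 × 10^-31 kg

From the de Broglie relation λ = h/(mv), we solve for m:

m = h/(λv)
m = (6.626 × 10^-34 J·s) / (5.43 × 10^-10 m × 1.93 × 10^6 m/s)
m = 6.32 × 10^-31 kg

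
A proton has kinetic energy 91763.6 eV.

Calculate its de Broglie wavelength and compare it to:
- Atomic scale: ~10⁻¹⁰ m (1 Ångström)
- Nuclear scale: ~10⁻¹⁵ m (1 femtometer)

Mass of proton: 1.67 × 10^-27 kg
λ = 9.46 × 10^-14 m, which is between nuclear and atomic scales.

Using λ = h/√(2mKE):

KE = 91763.6 eV = 1.470 × 10^-14 J

λ = h/√(2mKE)
λ = (6.626 × 10^-34 J·s) / √(2 × 1.67 × 10^-27 kg × 1.470 × 10^-14 J)
λ = 9.46 × 10^-14 m

Comparison:
- Atomic scale (10⁻¹⁰ m): λ is 0.00095× this size
- Nuclear scale (10⁻¹⁵ m): λ is 95× this size

The wavelength is between nuclear and atomic scales.

This wavelength is appropriate for probing atomic structure but too large for nuclear physics experiments.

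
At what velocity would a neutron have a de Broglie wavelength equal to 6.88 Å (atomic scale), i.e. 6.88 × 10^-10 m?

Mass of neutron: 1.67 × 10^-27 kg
5.77 × 10^2 m/s

From λ = h/(mv), solve for v:

v = h/(mλ)
v = (6.626 × 10^-34 J·s) / (1.67 × 10^-27 kg × 6.88 × 10^-10 m)
v = 5.77 × 10^2 m/s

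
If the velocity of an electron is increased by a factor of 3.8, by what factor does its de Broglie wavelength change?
The wavelength decreases by a factor of 3.8.

From λ = h/(mv), the wavelength is inversely proportional to velocity:

λ ∝ 1/v

If v → 3.8v, then λ → λ/3.8

When velocity is increased by a factor of 3.8, the wavelength decreases by a factor of 3.8.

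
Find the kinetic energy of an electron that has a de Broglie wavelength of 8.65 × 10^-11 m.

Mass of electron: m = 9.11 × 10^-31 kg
3.22 × 10^-17 J (or 201 eV)

From λ = h/√(2mKE), we solve for KE:

λ² = h²/(2mKE)
KE = h²/(2mλ²)
KE = (6.626 × 10^-34 J·s)² / (2 × 9.11 × 10^-31 kg × (8.65 × 10^-11 m)²)
KE = 3.22 × 10^-17 J
KE = 201 eV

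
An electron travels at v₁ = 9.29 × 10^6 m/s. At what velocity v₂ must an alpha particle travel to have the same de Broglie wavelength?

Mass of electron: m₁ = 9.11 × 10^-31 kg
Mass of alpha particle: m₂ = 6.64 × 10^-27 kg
v₂ = 1.27 × 10^3 m/s

For equal de Broglie wavelengths: λ₁ = λ₂

h/(m₁v₁) = h/(m₂v₂)
m₁v₁ = m₂v₂
v₂ = v₁ · (m₁/m₂)

v₂ = 9.29 × 10^6 m/s × (9.11 × 10^-31 kg / 6.64 × 10^-27 kg)
v₂ = 1.27 × 10^3 m/s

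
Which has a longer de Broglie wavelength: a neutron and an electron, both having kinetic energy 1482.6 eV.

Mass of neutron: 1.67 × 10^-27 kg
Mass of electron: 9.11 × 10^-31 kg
The electron has the longer wavelength.

Using λ = h/√(2mKE):

For neutron: λ₁ = h/√(2m₁KE) = 7.44 × 10^-13 m
For electron: λ₂ = h/√(2m₂KE) = 3.19 × 10^-11 m

Since λ ∝ 1/√m at constant kinetic energy, the lighter particle has the longer wavelength.

The electron has the longer de Broglie wavelength.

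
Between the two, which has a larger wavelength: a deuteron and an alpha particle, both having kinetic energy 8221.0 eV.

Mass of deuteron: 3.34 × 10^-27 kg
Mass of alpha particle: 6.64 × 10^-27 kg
The deuteron has the longer wavelength.

Using λ = h/√(2mKE):

For deuteron: λ₁ = h/√(2m₁KE) = 2.23 × 10^-13 m
For alpha particle: λ₂ = h/√(2m₂KE) = 1.58 × 10^-13 m

Since λ ∝ 1/√m at constant kinetic energy, the lighter particle has the longer wavelength.

The deuteron has the longer de Broglie wavelength.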